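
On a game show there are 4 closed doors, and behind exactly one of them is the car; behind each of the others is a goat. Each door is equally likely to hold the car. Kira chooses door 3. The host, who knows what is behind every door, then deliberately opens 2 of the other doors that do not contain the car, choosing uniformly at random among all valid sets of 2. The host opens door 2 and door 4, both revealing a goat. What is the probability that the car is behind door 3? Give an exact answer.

1/4

Apply Bayes' rule, conditioning on where the car actually is.
If it is behind door 1 (prior 1/4): the host has no choice, probability 1; weight (1/4)·1 = 1/4.
If it is behind either of doors 2 and 4 (prior 1/4 each): that door was opened and seen not to hold the prize — ruled out; weight (1/4)·0 = 0 each.
If it is behind door 3 (prior 1/4): the host has 3 equally likely choices, so probability 1/3; weight (1/4)·(1/3) = 1/12.
The weights sum to 1/3.
So P(the car behind door 3 | the host opened door 2 and door 4) = (1/12) / (1/3) = 1/4.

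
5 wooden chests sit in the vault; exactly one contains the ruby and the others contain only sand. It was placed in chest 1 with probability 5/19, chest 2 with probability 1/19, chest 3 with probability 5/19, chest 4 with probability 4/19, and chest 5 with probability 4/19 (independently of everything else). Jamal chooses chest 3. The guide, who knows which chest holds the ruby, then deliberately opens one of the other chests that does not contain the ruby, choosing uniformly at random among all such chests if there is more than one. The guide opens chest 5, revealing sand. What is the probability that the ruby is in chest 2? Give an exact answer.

Apply Bayes' rule, conditioning on where the ruby actually is.
If it is in chest 1 (prior 5/19): the guide has 3 equally likely choices, so probability 1/3; weight (5/19)·(1/3) = 5/57.
If it is in chest 2 (prior 1/19): the guide has 3 equally likely choices, so probability 1/3; weight (1/19)·(1/3) = 1/57.
If it is in chest 3 (prior 5/19): the guide has 4 equally likely choices, so probability 1/4; weight (5/19)·(1/4) = 5/76.
If it is in chest 4 (prior 4/19): the guide has 3 equally likely choices, so probability 1/3; weight (4/19)·(1/3) = 4/57.
If it is in chest 5 (prior 4/19): the guide opened chest 5, so this case is ruled out; weight (4/19)·0 = 0.
The weights sum to 55/228.
So P(the ruby in chest 2 | the guide opened chest 5) = (1/57) / (55/228) = 4/55.

4/55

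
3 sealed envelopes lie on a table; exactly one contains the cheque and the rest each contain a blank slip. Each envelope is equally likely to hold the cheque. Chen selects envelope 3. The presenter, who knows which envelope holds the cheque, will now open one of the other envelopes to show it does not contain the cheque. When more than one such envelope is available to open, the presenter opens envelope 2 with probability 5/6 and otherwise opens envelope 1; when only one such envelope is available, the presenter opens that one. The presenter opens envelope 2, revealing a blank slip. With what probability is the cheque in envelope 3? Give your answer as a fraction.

Apply Bayes' rule, conditioning on where the cheque actually is.
If it is in envelope 1 (prior 1/3): only envelope 2 is available, probability 1; weight (1/3)·1 = 1/3.
If it is in envelope 2 (prior 1/3): the presenter opened envelope 2, so this case is ruled out; weight (1/3)·0 = 0.
If it is in envelope 3 (prior 1/3): envelope 2 is available, opened with probability 5/6; weight (1/3)·(5/6) = 5/18.
The weights sum to 11/18.
So P(the cheque in envelope 3 | the presenter opened envelope 2) = (5/18) / (11/18) = 5/11.

5/11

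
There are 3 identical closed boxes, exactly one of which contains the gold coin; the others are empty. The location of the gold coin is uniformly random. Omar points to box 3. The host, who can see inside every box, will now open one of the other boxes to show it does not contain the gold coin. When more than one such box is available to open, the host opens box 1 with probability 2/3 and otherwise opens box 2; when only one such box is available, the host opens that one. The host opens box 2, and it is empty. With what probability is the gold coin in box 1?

Condition on the true location of the gold coin.
If it is in box 1 (prior 1/3): only box 2 is available, probability 1; weight (1/3)·1 = 1/3.
If it is in box 2 (prior 1/3): the host opened box 2, so this case is ruled out; weight (1/3)·0 = 0.
If it is in box 3 (prior 1/3): box 1 is available but not opened, probability 1/3; weight (1/3)·(1/3) = 1/9.
The weights sum to 4/9.
So P(the gold coin in box 1 | the host opened box 2) = (1/3) / (4/9) = 3/4.

3/4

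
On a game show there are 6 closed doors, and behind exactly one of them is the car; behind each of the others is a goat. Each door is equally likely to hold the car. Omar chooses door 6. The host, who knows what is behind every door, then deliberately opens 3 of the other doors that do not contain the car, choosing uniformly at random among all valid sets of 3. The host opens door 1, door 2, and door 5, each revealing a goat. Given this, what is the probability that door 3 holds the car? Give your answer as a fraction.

Condition on the true location of the car.
If it is behind any of doors 1, 2, and 5 (prior 1/6 each): that door was opened and seen not to hold the prize — ruled out; weight (1/6)·0 = 0 each.
If it is behind either of doors 3 and 4 (prior 1/6 each): the host has 4 equally likely choices, so probability 1/4; weight (1/6)·(1/4) = 1/24 each.
If it is behind door 6 (prior 1/6): the host has 10 equally likely choices, so probability 1/10; weight (1/6)·(1/10) = 1/60.
The weights sum to 1/10.
So P(the car behind door 3 | the host opened door 1, door 2, and door 5) = (1/24) / (1/10) = 5/12.

5/12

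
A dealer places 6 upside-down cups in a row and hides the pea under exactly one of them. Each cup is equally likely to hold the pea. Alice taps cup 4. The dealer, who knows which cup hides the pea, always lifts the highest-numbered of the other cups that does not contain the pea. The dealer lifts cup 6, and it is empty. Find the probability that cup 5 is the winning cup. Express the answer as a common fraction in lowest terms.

1/5

Apply Bayes' rule, conditioning on where the pea actually is.
If it is under any of cups 1, 2, 3, 4, and 5 (prior 1/6 each): cup 6 is the highest-numbered option available, probability 1; weight (1/6)·1 = 1/6 each.
If it is under cup 6 (prior 1/6): the dealer opened cup 6, so this case is ruled out; weight (1/6)·0 = 0.
The weights sum to 5/6.
So P(the pea under cup 5 | the dealer opened cup 6) = (1/6) / (5/6) = 1/5.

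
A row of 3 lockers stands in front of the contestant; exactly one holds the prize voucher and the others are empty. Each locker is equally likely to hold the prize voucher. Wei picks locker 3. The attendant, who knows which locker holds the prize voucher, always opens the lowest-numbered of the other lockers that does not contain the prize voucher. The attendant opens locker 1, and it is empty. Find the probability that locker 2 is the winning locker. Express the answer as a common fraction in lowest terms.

Consider each possible location of the prize voucher in turn.
If it is in locker 1 (prior 1/3): the attendant opened locker 1, so this case is ruled out; weight (1/3)·0 = 0.
If it is in either of lockers 2 and 3 (prior 1/3 each): locker 1 is the lowest-numbered option available, probability 1; weight (1/3)·1 = 1/3 each.
The weights sum to 2/3.
So P(the prize voucher in locker 2 | the attendant opened locker 1) = (1/3) / (2/3) = 1/2.

1/2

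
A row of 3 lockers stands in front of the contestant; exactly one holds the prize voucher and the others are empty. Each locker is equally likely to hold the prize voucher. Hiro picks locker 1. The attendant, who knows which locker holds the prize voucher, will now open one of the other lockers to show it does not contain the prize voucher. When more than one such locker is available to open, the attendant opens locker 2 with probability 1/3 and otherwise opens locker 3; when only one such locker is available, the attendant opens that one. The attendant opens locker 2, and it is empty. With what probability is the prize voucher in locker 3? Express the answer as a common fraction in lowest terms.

3/4

Condition on the true location of the prize voucher.
If it is in locker 1 (prior 1/3): locker 2 is available, opened with probability 1/3; weight (1/3)·(1/3) = 1/9.
If it is in locker 2 (prior 1/3): the attendant opened locker 2, so this case is ruled out; weight (1/3)·0 = 0.
If it is in locker 3 (prior 1/3): only locker 2 is available, probability 1; weight (1/3)·1 = 1/3.
The weights sum to 4/9.
So P(the prize voucher in locker 3 | the attendant opened locker 2) = (1/3) / (4/9) = 3/4.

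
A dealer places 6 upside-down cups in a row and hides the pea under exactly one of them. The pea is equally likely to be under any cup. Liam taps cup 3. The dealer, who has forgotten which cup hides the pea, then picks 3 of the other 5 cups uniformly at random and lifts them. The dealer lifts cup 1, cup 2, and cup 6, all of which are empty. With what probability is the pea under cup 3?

Consider each possible location of the pea in turn.
If it is under any of cups 1, 2, and 6 (prior 1/6 each): that cup was opened and seen not to hold the prize — ruled out; weight (1/6)·0 = 0 each.
If it is under any of cups 3, 4, and 5 (prior 1/6 each): the dealer picks exactly this set with probability 1/10 regardless, and none is the prize; weight (1/6)·(1/10) = 1/60 each.
The weights sum to 1/20.
So P(the pea under cup 3 | the dealer opened cup 1, cup 2, and cup 6) = (1/60) / (1/20) = 1/3.

1/3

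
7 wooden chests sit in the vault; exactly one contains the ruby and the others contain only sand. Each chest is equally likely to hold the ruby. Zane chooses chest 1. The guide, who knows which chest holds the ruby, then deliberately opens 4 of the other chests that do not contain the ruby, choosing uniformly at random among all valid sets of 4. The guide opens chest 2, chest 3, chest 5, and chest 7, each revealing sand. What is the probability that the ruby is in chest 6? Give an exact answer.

Apply Bayes' rule, conditioning on where the ruby actually is.
If it is in chest 1 (prior 1/7): the guide has 15 equally likely choices, so probability 1/15; weight (1/7)·(1/15) = 1/105.
If it is in any of chests 2, 3, 5, and 7 (prior 1/7 each): that chest was opened and seen not to hold the prize — ruled out; weight (1/7)·0 = 0 each.
If it is in either of chests 4 and 6 (prior 1/7 each): the guide has 5 equally likely choices, so probability 1/5; weight (1/7)·(1/5) = 1/35 each.
The weights sum to 1/15.
So P(the ruby in chest 6 | the guide opened chest 2, chest 3, chest 5, and chest 7) = (1/35) / (1/15) = 3/7.

3/7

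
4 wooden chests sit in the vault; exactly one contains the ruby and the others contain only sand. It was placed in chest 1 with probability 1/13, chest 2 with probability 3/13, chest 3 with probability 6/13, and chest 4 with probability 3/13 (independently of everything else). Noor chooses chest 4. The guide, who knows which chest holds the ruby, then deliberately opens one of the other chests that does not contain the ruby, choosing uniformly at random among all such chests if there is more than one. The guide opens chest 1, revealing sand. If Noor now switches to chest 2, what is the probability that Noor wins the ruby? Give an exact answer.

Condition on the true location of the ruby.
If it is in chest 1 (prior 1/13): the guide opened chest 1, so this case is ruled out; weight (1/13)·0 = 0.
If it is in chest 2 (prior 3/13): the guide has 2 equally likely choices, so probability 1/2; weight (3/13)·(1/2) = 3/26.
If it is in chest 3 (prior 6/13): the guide has 2 equally likely choices, so probability 1/2; weight (6/13)·(1/2) = 3/13.
If it is in chest 4 (prior 3/13): the guide has 3 equally likely choices, so probability 1/3; weight (3/13)·(1/3) = 1/13.
The weights sum to 11/26.
So P(the ruby in chest 2 | the guide opened chest 1) = (3/26) / (11/26) = 3/11.

3/11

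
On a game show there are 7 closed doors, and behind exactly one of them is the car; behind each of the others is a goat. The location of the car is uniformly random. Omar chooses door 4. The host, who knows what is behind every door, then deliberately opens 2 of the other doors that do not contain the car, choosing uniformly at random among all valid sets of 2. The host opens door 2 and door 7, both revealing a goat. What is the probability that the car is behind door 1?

Apply Bayes' rule, conditioning on where the car actually is.
If it is behind any of doors 1, 3, 5, and 6 (prior 1/7 each): the host has 10 equally likely choices, so probability 1/10; weight (1/7)·(1/10) = 1/70 each.
If it is behind either of doors 2 and 7 (prior 1/7 each): that door was opened and seen not to hold the prize — ruled out; weight (1/7)·0 = 0 each.
If it is behind door 4 (prior 1/7): the host has 15 equally likely choices, so probability 1/15; weight (1/7)·(1/15) = 1/105.
The weights sum to 1/15.
So P(the car behind door 1 | the host opened door 2 and door 7) = (1/70) / (1/15) = 3/14.

3/14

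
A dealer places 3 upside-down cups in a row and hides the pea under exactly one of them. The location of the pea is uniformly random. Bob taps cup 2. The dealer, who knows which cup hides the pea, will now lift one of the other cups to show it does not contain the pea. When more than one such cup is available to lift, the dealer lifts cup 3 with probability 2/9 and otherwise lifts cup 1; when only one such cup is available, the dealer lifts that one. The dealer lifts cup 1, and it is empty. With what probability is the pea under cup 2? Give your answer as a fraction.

7/16

Consider each possible location of the pea in turn.
If it is under cup 1 (prior 1/3): the dealer opened cup 1, so this case is ruled out; weight (1/3)·0 = 0.
If it is under cup 2 (prior 1/3): cup 3 is available but not opened, probability 7/9; weight (1/3)·(7/9) = 7/27.
If it is under cup 3 (prior 1/3): only cup 1 is available, probability 1; weight (1/3)·1 = 1/3.
The weights sum to 16/27.
So P(the pea under cup 2 | the dealer opened cup 1) = (7/27) / (16/27) = 7/16.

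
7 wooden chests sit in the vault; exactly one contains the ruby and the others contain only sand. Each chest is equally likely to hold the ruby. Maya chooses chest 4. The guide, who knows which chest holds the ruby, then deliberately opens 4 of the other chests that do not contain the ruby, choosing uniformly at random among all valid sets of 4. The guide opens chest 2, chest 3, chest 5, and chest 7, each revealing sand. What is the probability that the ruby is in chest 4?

1/7

Consider each possible location of the ruby in turn.
If it is in either of chests 1 and 6 (prior 1/7 each): the guide has 5 equally likely choices, so probability 1/5; weight (1/7)·(1/5) = 1/35 each.
If it is in any of chests 2, 3, 5, and 7 (prior 1/7 each): that chest was opened and seen not to hold the prize — ruled out; weight (1/7)·0 = 0 each.
If it is in chest 4 (prior 1/7): the guide has 15 equally likely choices, so probability 1/15; weight (1/7)·(1/15) = 1/105.
The weights sum to 1/15.
So P(the ruby in chest 4 | the guide opened chest 2, chest 3, chest 5, and chest 7) = (1/105) / (1/15) = 1/7.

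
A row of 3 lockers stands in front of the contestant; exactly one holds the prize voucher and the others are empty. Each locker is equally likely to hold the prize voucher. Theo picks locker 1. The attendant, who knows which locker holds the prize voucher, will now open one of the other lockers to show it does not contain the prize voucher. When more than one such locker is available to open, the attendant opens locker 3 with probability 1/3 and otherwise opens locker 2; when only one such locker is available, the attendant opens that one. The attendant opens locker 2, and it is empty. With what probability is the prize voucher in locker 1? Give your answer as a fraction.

Consider each possible location of the prize voucher in turn.
If it is in locker 1 (prior 1/3): locker 3 is available but not opened, probability 2/3; weight (1/3)·(2/3) = 2/9.
If it is in locker 2 (prior 1/3): the attendant opened locker 2, so this case is ruled out; weight (1/3)·0 = 0.
If it is in locker 3 (prior 1/3): only locker 2 is available, probability 1; weight (1/3)·1 = 1/3.
The weights sum to 5/9.
So P(the prize voucher in locker 1 | the attendant opened locker 2) = (2/9) / (5/9) = 2/5.

2/5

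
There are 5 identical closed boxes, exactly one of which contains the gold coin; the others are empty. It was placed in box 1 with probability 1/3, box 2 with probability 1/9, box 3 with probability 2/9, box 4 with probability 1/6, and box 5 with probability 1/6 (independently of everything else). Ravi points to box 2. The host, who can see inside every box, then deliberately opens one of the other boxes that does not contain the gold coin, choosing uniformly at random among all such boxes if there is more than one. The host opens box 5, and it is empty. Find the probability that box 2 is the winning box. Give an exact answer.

3/29

Apply Bayes' rule, conditioning on where the gold coin actually is.
If it is in box 1 (prior 1/3): the host has 3 equally likely choices, so probability 1/3; weight (1/3)·(1/3) = 1/9.
If it is in box 2 (prior 1/9): the host has 4 equally likely choices, so probability 1/4; weight (1/9)·(1/4) = 1/36.
If it is in box 3 (prior 2/9): the host has 3 equally likely choices, so probability 1/3; weight (2/9)·(1/3) = 2/27.
If it is in box 4 (prior 1/6): the host has 3 equally likely choices, so probability 1/3; weight (1/6)·(1/3) = 1/18.
If it is in box 5 (prior 1/6): the host opened box 5, so this case is ruled out; weight (1/6)·0 = 0.
The weights sum to 29/108.
So P(the gold coin in box 2 | the host opened box 5) = (1/36) / (29/108) = 3/29.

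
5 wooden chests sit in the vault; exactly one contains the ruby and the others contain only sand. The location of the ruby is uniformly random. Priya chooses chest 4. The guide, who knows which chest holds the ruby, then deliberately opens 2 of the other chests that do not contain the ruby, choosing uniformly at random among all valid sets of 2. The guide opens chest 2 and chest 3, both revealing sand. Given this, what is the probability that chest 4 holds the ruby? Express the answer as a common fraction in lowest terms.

Apply Bayes' rule, conditioning on where the ruby actually is.
If it is in either of chests 1 and 5 (prior 1/5 each): the guide has 3 equally likely choices, so probability 1/3; weight (1/5)·(1/3) = 1/15 each.
If it is in either of chests 2 and 3 (prior 1/5 each): that chest was opened and seen not to hold the prize — ruled out; weight (1/5)·0 = 0 each.
If it is in chest 4 (prior 1/5): the guide has 6 equally likely choices, so probability 1/6; weight (1/5)·(1/6) = 1/30.
The weights sum to 1/6.
So P(the ruby in chest 4 | the guide opened chest 2 and chest 3) = (1/30) / (1/6) = 1/5.

1/5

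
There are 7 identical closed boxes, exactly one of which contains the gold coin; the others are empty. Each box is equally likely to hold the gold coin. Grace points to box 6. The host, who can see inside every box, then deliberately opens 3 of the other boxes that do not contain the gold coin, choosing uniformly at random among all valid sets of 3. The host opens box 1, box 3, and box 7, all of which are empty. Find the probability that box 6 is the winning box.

1/7

Apply Bayes' rule, conditioning on where the gold coin actually is.
If it is in any of boxes 1, 3, and 7 (prior 1/7 each): that box was opened and seen not to hold the prize — ruled out; weight (1/7)·0 = 0 each.
If it is in any of boxes 2, 4, and 5 (prior 1/7 each): the host has 10 equally likely choices, so probability 1/10; weight (1/7)·(1/10) = 1/70 each.
If it is in box 6 (prior 1/7): the host has 20 equally likely choices, so probability 1/20; weight (1/7)·(1/20) = 1/140.
The weights sum to 1/20.
So P(the gold coin in box 6 | the host opened box 1, box 3, and box 7) = (1/140) / (1/20) = 1/7.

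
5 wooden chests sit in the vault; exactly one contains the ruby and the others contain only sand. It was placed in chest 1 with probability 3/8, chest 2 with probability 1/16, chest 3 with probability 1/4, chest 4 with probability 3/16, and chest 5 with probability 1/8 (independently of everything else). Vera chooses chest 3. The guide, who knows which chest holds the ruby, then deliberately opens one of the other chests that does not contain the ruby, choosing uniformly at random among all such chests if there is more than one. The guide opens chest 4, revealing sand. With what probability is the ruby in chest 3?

Apply Bayes' rule, conditioning on where the ruby actually is.
If it is in chest 1 (prior 3/8): the guide has 3 equally likely choices, so probability 1/3; weight (3/8)·(1/3) = 1/8.
If it is in chest 2 (prior 1/16): the guide has 3 equally likely choices, so probability 1/3; weight (1/16)·(1/3) = 1/48.
If it is in chest 3 (prior 1/4): the guide has 4 equally likely choices, so probability 1/4; weight (1/4)·(1/4) = 1/16.
If it is in chest 4 (prior 3/16): the guide opened chest 4, so this case is ruled out; weight (3/16)·0 = 0.
If it is in chest 5 (prior 1/8): the guide has 3 equally likely choices, so probability 1/3; weight (1/8)·(1/3) = 1/24.
The weights sum to 1/4.
So P(the ruby in chest 3 | the guide opened chest 4) = (1/16) / (1/4) = 1/4.

1/4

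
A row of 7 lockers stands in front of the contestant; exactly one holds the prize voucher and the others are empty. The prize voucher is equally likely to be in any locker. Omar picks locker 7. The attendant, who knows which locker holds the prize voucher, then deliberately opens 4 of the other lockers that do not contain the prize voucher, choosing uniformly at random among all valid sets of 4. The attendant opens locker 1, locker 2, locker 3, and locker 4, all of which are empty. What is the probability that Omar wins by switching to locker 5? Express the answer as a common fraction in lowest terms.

3/7

Condition on the true location of the prize voucher.
If it is in any of lockers 1, 2, 3, and 4 (prior 1/7 each): that locker was opened and seen not to hold the prize — ruled out; weight (1/7)·0 = 0 each.
If it is in either of lockers 5 and 6 (prior 1/7 each): the attendant has 5 equally likely choices, so probability 1/5; weight (1/7)·(1/5) = 1/35 each.
If it is in locker 7 (prior 1/7): the attendant has 15 equally likely choices, so probability 1/15; weight (1/7)·(1/15) = 1/105.
The weights sum to 1/15.
So P(the prize voucher in locker 5 | the attendant opened locker 1, locker 2, locker 3, and locker 4) = (1/35) / (1/15) = 3/7.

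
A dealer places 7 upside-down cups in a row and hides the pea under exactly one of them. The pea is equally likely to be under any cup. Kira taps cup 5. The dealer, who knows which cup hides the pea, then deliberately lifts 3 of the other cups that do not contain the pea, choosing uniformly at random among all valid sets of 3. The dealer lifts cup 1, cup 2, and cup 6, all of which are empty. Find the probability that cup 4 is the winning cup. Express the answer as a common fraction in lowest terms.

Condition on the true location of the pea.
If it is under any of cups 1, 2, and 6 (prior 1/7 each): that cup was opened and seen not to hold the prize — ruled out; weight (1/7)·0 = 0 each.
If it is under any of cups 3, 4, and 7 (prior 1/7 each): the dealer has 10 equally likely choices, so probability 1/10; weight (1/7)·(1/10) = 1/70 each.
If it is under cup 5 (prior 1/7): the dealer has 20 equally likely choices, so probability 1/20; weight (1/7)·(1/20) = 1/140.
The weights sum to 1/20.
So P(the pea under cup 4 | the dealer opened cup 1, cup 2, and cup 6) = (1/70) / (1/20) = 2/7.

2/7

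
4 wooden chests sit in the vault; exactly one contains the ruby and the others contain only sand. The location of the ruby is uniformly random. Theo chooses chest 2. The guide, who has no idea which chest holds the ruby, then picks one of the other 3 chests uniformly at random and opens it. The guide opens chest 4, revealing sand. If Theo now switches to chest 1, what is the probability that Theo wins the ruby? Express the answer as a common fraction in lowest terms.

Consider each possible location of the ruby in turn.
If it is in any of chests 1, 2, and 3 (prior 1/4 each): the guide picks chest 4 with probability 1/3 regardless, and it is not the prize; weight (1/4)·(1/3) = 1/12 each.
If it is in chest 4 (prior 1/4): the guide opened chest 4, so this case is ruled out; weight (1/4)·0 = 0.
The weights sum to 1/4.
So P(the ruby in chest 1 | the guide opened chest 4) = (1/12) / (1/4) = 1/3.

1/3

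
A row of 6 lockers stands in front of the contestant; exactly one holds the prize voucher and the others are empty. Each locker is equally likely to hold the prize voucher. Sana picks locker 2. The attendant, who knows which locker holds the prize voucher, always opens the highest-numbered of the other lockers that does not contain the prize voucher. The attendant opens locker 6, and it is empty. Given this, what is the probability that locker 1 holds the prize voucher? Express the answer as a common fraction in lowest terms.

1/5

Apply Bayes' rule, conditioning on where the prize voucher actually is.
If it is in any of lockers 1, 2, 3, 4, and 5 (prior 1/6 each): locker 6 is the highest-numbered option available, probability 1; weight (1/6)·1 = 1/6 each.
If it is in locker 6 (prior 1/6): the attendant opened locker 6, so this case is ruled out; weight (1/6)·0 = 0.
The weights sum to 5/6.
So P(the prize voucher in locker 1 | the attendant opened locker 6) = (1/6) / (5/6) = 1/5.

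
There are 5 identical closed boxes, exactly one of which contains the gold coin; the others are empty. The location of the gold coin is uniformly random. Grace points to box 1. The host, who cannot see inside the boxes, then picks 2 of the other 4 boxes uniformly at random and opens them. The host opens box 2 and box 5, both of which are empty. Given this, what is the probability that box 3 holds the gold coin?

1/3

Apply Bayes' rule, conditioning on where the gold coin actually is.
If it is in any of boxes 1, 3, and 4 (prior 1/5 each): the host picks exactly this set with probability 1/6 regardless, and none is the prize; weight (1/5)·(1/6) = 1/30 each.
If it is in either of boxes 2 and 5 (prior 1/5 each): that box was opened and seen not to hold the prize — ruled out; weight (1/5)·0 = 0 each.
The weights sum to 1/10.
So P(the gold coin in box 3 | the host opened box 2 and box 5) = (1/30) / (1/10) = 1/3.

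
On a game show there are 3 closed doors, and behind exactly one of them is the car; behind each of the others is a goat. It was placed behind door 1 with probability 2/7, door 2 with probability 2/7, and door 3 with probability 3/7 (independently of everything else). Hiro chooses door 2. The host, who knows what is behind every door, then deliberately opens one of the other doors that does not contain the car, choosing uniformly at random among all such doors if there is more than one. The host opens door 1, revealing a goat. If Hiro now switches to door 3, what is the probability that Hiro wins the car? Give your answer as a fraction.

Consider each possible location of the car in turn.
If it is behind door 1 (prior 2/7): the host opened door 1, so this case is ruled out; weight (2/7)·0 = 0.
If it is behind door 2 (prior 2/7): the host has 2 equally likely choices, so probability 1/2; weight (2/7)·(1/2) = 1/7.
If it is behind door 3 (prior 3/7): the host has no choice, probability 1; weight (3/7)·1 = 3/7.
The weights sum to 4/7.
So P(the car behind door 3 | the host opened door 1) = (3/7) / (4/7) = 3/4.

3/4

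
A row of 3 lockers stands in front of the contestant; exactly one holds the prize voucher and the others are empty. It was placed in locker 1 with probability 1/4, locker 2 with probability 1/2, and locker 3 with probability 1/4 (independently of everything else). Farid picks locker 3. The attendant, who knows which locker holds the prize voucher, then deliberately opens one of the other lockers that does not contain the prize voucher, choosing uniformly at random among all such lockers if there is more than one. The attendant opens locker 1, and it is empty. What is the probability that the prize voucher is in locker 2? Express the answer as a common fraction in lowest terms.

Apply Bayes' rule, conditioning on where the prize voucher actually is.
If it is in locker 1 (prior 1/4): the attendant opened locker 1, so this case is ruled out; weight (1/4)·0 = 0.
If it is in locker 2 (prior 1/2): the attendant has no choice, probability 1; weight (1/2)·1 = 1/2.
If it is in locker 3 (prior 1/4): the attendant has 2 equally likely choices, so probability 1/2; weight (1/4)·(1/2) = 1/8.
The weights sum to 5/8.
So P(the prize voucher in locker 2 | the attendant opened locker 1) = (1/2) / (5/8) = 4/5.

4/5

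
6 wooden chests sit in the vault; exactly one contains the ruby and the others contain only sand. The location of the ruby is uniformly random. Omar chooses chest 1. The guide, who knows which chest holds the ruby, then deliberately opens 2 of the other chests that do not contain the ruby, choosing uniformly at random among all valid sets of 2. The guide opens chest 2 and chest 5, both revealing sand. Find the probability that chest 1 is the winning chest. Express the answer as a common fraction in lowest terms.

1/6

Condition on the true location of the ruby.
If it is in chest 1 (prior 1/6): the guide has 10 equally likely choices, so probability 1/10; weight (1/6)·(1/10) = 1/60.
If it is in either of chests 2 and 5 (prior 1/6 each): that chest was opened and seen not to hold the prize — ruled out; weight (1/6)·0 = 0 each.
If it is in any of chests 3, 4, and 6 (prior 1/6 each): the guide has 6 equally likely choices, so probability 1/6; weight (1/6)·(1/6) = 1/36 each.
The weights sum to 1/10.
So P(the ruby in chest 1 | the guide opened chest 2 and chest 5) = (1/60) / (1/10) = 1/6.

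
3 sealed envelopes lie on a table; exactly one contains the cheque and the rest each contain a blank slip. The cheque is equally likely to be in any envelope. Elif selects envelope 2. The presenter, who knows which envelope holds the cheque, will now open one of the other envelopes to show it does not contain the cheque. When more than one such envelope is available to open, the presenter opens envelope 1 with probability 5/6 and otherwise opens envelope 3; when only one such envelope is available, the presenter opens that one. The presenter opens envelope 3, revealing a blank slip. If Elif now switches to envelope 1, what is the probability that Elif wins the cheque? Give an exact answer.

Consider each possible location of the cheque in turn.
If it is in envelope 1 (prior 1/3): only envelope 3 is available, probability 1; weight (1/3)·1 = 1/3.
If it is in envelope 2 (prior 1/3): envelope 1 is available but not opened, probability 1/6; weight (1/3)·(1/6) = 1/18.
If it is in envelope 3 (prior 1/3): the presenter opened envelope 3, so this case is ruled out; weight (1/3)·0 = 0.
The weights sum to 7/18.
So P(the cheque in envelope 1 | the presenter opened envelope 3) = (1/3) / (7/18) = 6/7.

6/7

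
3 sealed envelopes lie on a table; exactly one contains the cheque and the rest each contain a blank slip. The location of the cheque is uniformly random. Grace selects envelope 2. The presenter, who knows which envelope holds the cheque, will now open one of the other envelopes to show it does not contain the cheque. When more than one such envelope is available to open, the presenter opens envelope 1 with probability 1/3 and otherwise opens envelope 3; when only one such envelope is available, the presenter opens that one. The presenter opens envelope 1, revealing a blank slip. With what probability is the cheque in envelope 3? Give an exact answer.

3/4

Apply Bayes' rule, conditioning on where the cheque actually is.
If it is in envelope 1 (prior 1/3): the presenter opened envelope 1, so this case is ruled out; weight (1/3)·0 = 0.
If it is in envelope 2 (prior 1/3): envelope 1 is available, opened with probability 1/3; weight (1/3)·(1/3) = 1/9.
If it is in envelope 3 (prior 1/3): only envelope 1 is available, probability 1; weight (1/3)·1 = 1/3.
The weights sum to 4/9.
So P(the cheque in envelope 3 | the presenter opened envelope 1) = (1/3) / (4/9) = 3/4.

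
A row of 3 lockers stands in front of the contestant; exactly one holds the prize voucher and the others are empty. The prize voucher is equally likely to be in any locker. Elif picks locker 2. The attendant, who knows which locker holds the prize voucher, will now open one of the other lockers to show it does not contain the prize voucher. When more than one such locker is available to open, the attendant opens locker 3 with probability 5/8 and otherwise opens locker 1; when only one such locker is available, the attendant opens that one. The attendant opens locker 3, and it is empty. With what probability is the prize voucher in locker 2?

Apply Bayes' rule, conditioning on where the prize voucher actually is.
If it is in locker 1 (prior 1/3): only locker 3 is available, probability 1; weight (1/3)·1 = 1/3.
If it is in locker 2 (prior 1/3): locker 3 is available, opened with probability 5/8; weight (1/3)·(5/8) = 5/24.
If it is in locker 3 (prior 1/3): the attendant opened locker 3, so this case is ruled out; weight (1/3)·0 = 0.
The weights sum to 13/24.
So P(the prize voucher in locker 2 | the attendant opened locker 3) = (5/24) / (13/24) = 5/13.

5/13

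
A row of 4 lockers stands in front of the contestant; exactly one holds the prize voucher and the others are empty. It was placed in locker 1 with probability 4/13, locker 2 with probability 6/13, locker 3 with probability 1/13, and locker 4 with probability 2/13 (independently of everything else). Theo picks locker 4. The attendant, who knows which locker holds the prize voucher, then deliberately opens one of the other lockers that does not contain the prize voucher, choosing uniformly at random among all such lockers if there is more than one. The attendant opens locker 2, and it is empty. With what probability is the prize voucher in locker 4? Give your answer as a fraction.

Consider each possible location of the prize voucher in turn.
If it is in locker 1 (prior 4/13): the attendant has 2 equally likely choices, so probability 1/2; weight (4/13)·(1/2) = 2/13.
If it is in locker 2 (prior 6/13): the attendant opened locker 2, so this case is ruled out; weight (6/13)·0 = 0.
If it is in locker 3 (prior 1/13): the attendant has 2 equally likely choices, so probability 1/2; weight (1/13)·(1/2) = 1/26.
If it is in locker 4 (prior 2/13): the attendant has 3 equally likely choices, so probability 1/3; weight (2/13)·(1/3) = 2/39.
The weights sum to 19/78.
So P(the prize voucher in locker 4 | the attendant opened locker 2) = (2/39) / (19/78) = 4/19.

4/19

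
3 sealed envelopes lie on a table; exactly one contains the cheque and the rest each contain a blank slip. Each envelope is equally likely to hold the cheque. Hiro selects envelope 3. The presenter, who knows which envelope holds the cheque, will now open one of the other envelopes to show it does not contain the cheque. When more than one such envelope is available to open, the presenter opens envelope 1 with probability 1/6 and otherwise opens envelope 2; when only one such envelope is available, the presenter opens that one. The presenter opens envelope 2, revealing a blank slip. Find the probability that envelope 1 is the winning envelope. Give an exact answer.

Condition on the true location of the cheque.
If it is in envelope 1 (prior 1/3): only envelope 2 is available, probability 1; weight (1/3)·1 = 1/3.
If it is in envelope 2 (prior 1/3): the presenter opened envelope 2, so this case is ruled out; weight (1/3)·0 = 0.
If it is in envelope 3 (prior 1/3): envelope 1 is available but not opened, probability 5/6; weight (1/3)·(5/6) = 5/18.
The weights sum to 11/18.
So P(the cheque in envelope 1 | the presenter opened envelope 2) = (1/3) / (11/18) = 6/11.

6/11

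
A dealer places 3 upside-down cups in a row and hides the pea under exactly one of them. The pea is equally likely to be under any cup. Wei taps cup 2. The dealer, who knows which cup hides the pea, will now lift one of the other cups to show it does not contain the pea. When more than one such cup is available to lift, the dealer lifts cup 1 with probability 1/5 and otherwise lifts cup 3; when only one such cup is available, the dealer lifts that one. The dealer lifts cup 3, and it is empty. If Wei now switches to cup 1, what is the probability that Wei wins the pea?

5/9

Consider each possible location of the pea in turn.
If it is under cup 1 (prior 1/3): only cup 3 is available, probability 1; weight (1/3)·1 = 1/3.
If it is under cup 2 (prior 1/3): cup 1 is available but not opened, probability 4/5; weight (1/3)·(4/5) = 4/15.
If it is under cup 3 (prior 1/3): the dealer opened cup 3, so this case is ruled out; weight (1/3)·0 = 0.
The weights sum to 3/5.
So P(the pea under cup 1 | the dealer opened cup 3) = (1/3) / (3/5) = 5/9.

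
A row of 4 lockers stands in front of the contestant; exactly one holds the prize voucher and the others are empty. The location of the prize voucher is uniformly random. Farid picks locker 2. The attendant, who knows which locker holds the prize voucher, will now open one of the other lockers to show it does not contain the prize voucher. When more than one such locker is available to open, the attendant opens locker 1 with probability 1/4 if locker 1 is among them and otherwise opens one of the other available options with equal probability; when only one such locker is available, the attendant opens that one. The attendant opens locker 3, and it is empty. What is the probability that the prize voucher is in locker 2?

Consider each possible location of the prize voucher in turn.
If it is in locker 1 (prior 1/4): locker 1 holds the prize so is unavailable; the attendant chooses uniformly among the 2 others, probability 1/2; weight (1/4)·(1/2) = 1/8.
If it is in locker 2 (prior 1/4): locker 1 is available but not opened; locker 3 gets probability (1 − 1/4)/2 = 3/8; weight (1/4)·(3/8) = 3/32.
If it is in locker 3 (prior 1/4): the attendant opened locker 3, so this case is ruled out; weight (1/4)·0 = 0.
If it is in locker 4 (prior 1/4): locker 1 is available but not opened, probability 3/4; weight (1/4)·(3/4) = 3/16.
The weights sum to 13/32.
So P(the prize voucher in locker 2 | the attendant opened locker 3) = (3/32) / (13/32) = 3/13.

3/13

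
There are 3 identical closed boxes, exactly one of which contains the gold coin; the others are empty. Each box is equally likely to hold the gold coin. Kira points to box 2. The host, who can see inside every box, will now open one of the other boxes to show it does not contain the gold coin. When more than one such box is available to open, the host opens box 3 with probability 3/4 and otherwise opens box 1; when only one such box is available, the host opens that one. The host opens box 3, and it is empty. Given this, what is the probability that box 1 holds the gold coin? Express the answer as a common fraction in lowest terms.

Condition on the true location of the gold coin.
If it is in box 1 (prior 1/3): only box 3 is available, probability 1; weight (1/3)·1 = 1/3.
If it is in box 2 (prior 1/3): box 3 is available, opened with probability 3/4; weight (1/3)·(3/4) = 1/4.
If it is in box 3 (prior 1/3): the host opened box 3, so this case is ruled out; weight (1/3)·0 = 0.
The weights sum to 7/12.
So P(the gold coin in box 1 | the host opened box 3) = (1/3) / (7/12) = 4/7.

4/7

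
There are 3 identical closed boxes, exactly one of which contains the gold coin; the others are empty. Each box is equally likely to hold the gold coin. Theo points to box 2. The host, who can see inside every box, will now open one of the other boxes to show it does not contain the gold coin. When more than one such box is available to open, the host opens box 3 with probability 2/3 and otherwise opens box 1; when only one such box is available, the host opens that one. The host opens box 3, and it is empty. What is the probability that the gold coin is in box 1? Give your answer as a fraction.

3/5

Condition on the true location of the gold coin.
If it is in box 1 (prior 1/3): only box 3 is available, probability 1; weight (1/3)·1 = 1/3.
If it is in box 2 (prior 1/3): box 3 is available, opened with probability 2/3; weight (1/3)·(2/3) = 2/9.
If it is in box 3 (prior 1/3): the host opened box 3, so this case is ruled out; weight (1/3)·0 = 0.
The weights sum to 5/9.
So P(the gold coin in box 1 | the host opened box 3) = (1/3) / (5/9) = 3/5.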